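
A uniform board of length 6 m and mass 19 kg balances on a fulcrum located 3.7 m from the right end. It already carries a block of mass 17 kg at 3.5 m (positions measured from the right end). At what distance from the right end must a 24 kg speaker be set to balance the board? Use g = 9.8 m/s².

x ≈ 4.4 m from the right end

Taking torques about the fulcrum (at 3.7 m from the right end):
Beam weight: 19 × 9.8 = 186.2 N down at 3 m → arm 0.7 m, τ = 186.2 × 0.7 = 130.3 N·m clockwise.
Block: 17 × 9.8 = 166.6 N down at 3.5 m → arm 0.2 m, τ = 166.6 × 0.2 = 33.32 N·m clockwise.
Net moment of existing loads = 163.6 N·m clockwise.
The speaker weighs 24 × 9.8 = 235.2 N and must supply an equal counterclockwise moment, so its lever arm about the fulcrum is 163.6 / 235.2 = 0.696 m.
That puts it at 3.7 + 0.696 = 4.4 m from the right end.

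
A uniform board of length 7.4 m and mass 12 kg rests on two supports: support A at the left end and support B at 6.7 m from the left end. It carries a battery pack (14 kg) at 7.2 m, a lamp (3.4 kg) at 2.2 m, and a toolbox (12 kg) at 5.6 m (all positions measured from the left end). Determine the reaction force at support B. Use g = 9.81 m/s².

R_B ≈ 322 N

Taking torques about support A:
Beam weight: 12 × 9.81 = 117.7 N down at 3.7 m → arm 3.7 m, τ = 117.7 × 3.7 = 435.5 N·m clockwise.
Battery pack: 14 × 9.81 = 137.3 N down at 7.2 m → arm 7.2 m, τ = 137.3 × 7.2 = 988.6 N·m clockwise.
Lamp: 3.4 × 9.81 = 33.35 N down at 2.2 m → arm 2.2 m, τ = 33.35 × 2.2 = 73.37 N·m clockwise.
Toolbox: 12 × 9.81 = 117.7 N down at 5.6 m → arm 5.6 m, τ = 117.7 × 5.6 = 659.1 N·m clockwise.
Net load moment about support A = 2157 N·m clockwise.
Reaction R at support B is upward at 6.7 m, arm 6.7 m → moment R × 6.7 counterclockwise.
Setting net torque to zero: R × 6.7 = 2157 → R = 322 N.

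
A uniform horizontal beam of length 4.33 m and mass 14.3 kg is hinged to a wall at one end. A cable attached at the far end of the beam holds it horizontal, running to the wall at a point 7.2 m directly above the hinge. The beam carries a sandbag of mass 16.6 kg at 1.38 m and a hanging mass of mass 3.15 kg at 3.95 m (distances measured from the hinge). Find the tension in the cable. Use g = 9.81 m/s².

Sum moments about the hinge (the unknown hinge reaction has zero arm there).
Beam weight: 14.3 × 9.81 = 140.3 N down at 2.165 m → arm 2.165 m, τ = 140.3 × 2.165 = 303.7 N·m clockwise.
Sandbag: 16.6 × 9.81 = 162.8 N down at 1.38 m → arm 1.38 m, τ = 162.8 × 1.38 = 224.7 N·m clockwise.
Hanging mass: 3.15 × 9.81 = 30.9 N down at 3.95 m → arm 3.95 m, τ = 30.9 × 3.95 = 122.1 N·m clockwise.
Total clockwise load moment = 650.5 N·m.
The cable tension T acts at 4.33 m; only its component perpendicular to the beam, T sinθ, produces torque. sinθ = h/√(h²+d²) = 7.2/√(7.2²+4.33²) = 0.857.
For rotational equilibrium, T × 4.33 × 0.857 = 650.5, so T = 650.5 / 3.711 = 175 N.

T ≈ 175 N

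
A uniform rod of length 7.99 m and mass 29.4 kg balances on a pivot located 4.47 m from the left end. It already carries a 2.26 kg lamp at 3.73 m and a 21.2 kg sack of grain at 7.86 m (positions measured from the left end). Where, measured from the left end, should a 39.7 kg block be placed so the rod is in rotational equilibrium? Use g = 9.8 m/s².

Choose the pivot (at 4.47 m from the left end) as the axis so the support reaction has zero arm there.
Beam weight: 29.4 × 9.8 = 288.1 N down at 3.995 m → arm 0.475 m, τ = 288.1 × 0.475 = 136.8 N·m counterclockwise.
Lamp: 2.26 × 9.8 = 22.15 N down at 3.73 m → arm 0.74 m, τ = 22.15 × 0.74 = 16.39 N·m counterclockwise.
Sack of grain: 21.2 × 9.8 = 207.8 N down at 7.86 m → arm 3.39 m, τ = 207.8 × 3.39 = 704.4 N·m clockwise.
Net moment of existing loads = 551.2 N·m clockwise.
The block weighs 39.7 × 9.8 = 389.1 N and must supply an equal counterclockwise moment, so its lever arm about the pivot is 551.2 / 389.1 = 1.42 m.
That puts it at 4.47 − 1.42 = 3.05 m from the left end.

x ≈ 3.05 m from the left end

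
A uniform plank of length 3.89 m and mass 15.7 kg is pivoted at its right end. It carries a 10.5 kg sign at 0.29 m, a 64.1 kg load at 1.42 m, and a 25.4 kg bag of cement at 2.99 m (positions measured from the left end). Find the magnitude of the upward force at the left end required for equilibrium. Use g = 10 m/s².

F ≈ 641 N

Choose the right end as the axis so the unknown pivot reaction has zero arm there.
Beam weight: 15.7 × 10 = 157 N down at 1.945 m → arm 1.945 m, τ = 157 × 1.945 = 305.4 N·m counterclockwise.
Sign: 10.5 × 10 = 105 N down at 0.29 m → arm 3.6 m, τ = 105 × 3.6 = 378 N·m counterclockwise.
Load: 64.1 × 10 = 641 N down at 1.42 m → arm 2.47 m, τ = 641 × 2.47 = 1583 N·m counterclockwise.
Bag of cement: 25.4 × 10 = 254 N down at 2.99 m → arm 0.9 m, τ = 254 × 0.9 = 228.6 N·m counterclockwise.
Net moment of the loads = 2495 N·m counterclockwise.
The upward force F acts at the left end, arm 3.89 m, giving F × 3.89 clockwise.
Setting net torque to zero: F × 3.89 = 2495 → F = 2495 / 3.89 = 641 N.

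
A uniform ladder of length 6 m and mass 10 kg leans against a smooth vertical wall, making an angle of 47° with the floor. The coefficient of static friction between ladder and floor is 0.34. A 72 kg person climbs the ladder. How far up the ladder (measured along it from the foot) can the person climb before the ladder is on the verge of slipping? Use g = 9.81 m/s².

About the foot of the ladder:
Ladder weight 10×9.81 = 98.1 N acts at 3 m along the ladder; its horizontal arm is 3·cos47° = 2.046 m → τ = 200.7 N·m clockwise.
Person weight 72×9.81 = 706.3 N at distance d → arm d·cos47° → τ = 706.3·d·0.682 clockwise.
Wall normal N at the top has arm L sinθ = 4.388 m counterclockwise, so Στ = 0 gives N·4.388 = 200.7 + 481.7·d.
ΣFy = 0 ⇒ N_floor = 804.4 N, so the maximum friction is μ_s·N_floor = 0.34×804.4 = 273.5 N. ΣFx = 0 ⇒ N_wall = f, so at the slipping point N = 273.5 N.
Substituting: 273.5×4.388 = 200.7 + 481.7·d ⇒ d = (1200 − 200.7) / 481.7 = 2.07 m.

d ≈ 2.07 m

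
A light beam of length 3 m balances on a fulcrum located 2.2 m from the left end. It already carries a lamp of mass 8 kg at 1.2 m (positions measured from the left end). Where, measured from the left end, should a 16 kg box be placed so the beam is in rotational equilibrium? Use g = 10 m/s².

Choose the fulcrum (at 2.2 m from the left end) as the axis so the support reaction has zero arm there.
Lamp: 8 × 10 = 80 N down at 1.2 m → arm 1 m, τ = 80 × 1 = 80 N·m counterclockwise.
Net moment of existing loads = 80 N·m counterclockwise.
The box weighs 16 × 10 = 160 N and must supply an equal clockwise moment, so its lever arm about the fulcrum is 80 / 160 = 0.5 m.
That puts it at 2.2 + 0.5 = 2.7 m from the left end.

x ≈ 2.7 m from the left end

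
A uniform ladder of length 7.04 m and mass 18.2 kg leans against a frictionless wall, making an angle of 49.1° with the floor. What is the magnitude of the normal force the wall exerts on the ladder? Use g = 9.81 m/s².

N_wall ≈ 77.3 N

Choose the foot of the ladder as the axis so the floor normal and friction both act there and drop out.
Ladder weight 18.2×9.81 = 178.5 N acts at 3.52 m along the ladder; its horizontal arm is 3.52·cos49.1° = 2.305 m → τ = 411.4 N·m clockwise.
Wall normal N acts horizontally at the top; its moment arm is the height L sinθ = 7.04·sin49.1° = 5.321 m, counterclockwise.
Setting net torque to zero: N × 5.321 = 411.4 → N = 77.3 N.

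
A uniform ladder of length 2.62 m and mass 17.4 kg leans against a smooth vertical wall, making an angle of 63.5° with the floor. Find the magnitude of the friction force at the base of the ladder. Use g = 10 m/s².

f ≈ 43.4 N

Sum moments about the foot of the ladder (the floor normal and friction both act there and drop out).
Ladder weight 17.4×10 = 174 N acts at 1.31 m along the ladder; its horizontal arm is 1.31·cos63.5° = 0.5845 m → τ = 101.7 N·m clockwise.
Wall normal N acts horizontally at the top; its moment arm is the height L sinθ = 2.62·sin63.5° = 2.345 m, counterclockwise.
For rotational equilibrium, N × 2.345 = 101.7, so N = 43.4 N.
ΣFx = 0: friction at the foot balances the wall's push, so f = N_wall = 43.4 N.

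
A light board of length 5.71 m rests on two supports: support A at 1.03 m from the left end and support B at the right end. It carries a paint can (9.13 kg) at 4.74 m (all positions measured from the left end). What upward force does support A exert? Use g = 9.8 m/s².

Choose support B as the axis so its reaction then has zero moment arm.
Paint can: 9.13 × 9.8 = 89.47 N down at 4.74 m → arm 0.97 m, τ = 89.47 × 0.97 = 86.79 N·m counterclockwise.
Net load moment about support B = 86.79 N·m counterclockwise.
Reaction R at support A is upward at 1.03 m, arm 4.68 m → moment R × 4.68 clockwise.
Στ = 0 ⇒ R × 4.68 = 86.79 ⇒ R = 18.5 N.

R_A ≈ 18.5 N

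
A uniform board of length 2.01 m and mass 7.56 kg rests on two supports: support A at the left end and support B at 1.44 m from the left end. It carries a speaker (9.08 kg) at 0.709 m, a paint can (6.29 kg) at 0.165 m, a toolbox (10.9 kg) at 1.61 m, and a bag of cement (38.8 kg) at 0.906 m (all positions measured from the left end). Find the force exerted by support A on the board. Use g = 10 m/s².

R_A ≈ 256 N

Sum moments about support B (its reaction then has zero moment arm).
Beam weight: 7.56 × 10 = 75.6 N down at 1.005 m → arm 0.435 m, τ = 75.6 × 0.435 = 32.89 N·m counterclockwise.
Speaker: 9.08 × 10 = 90.8 N down at 0.709 m → arm 0.731 m, τ = 90.8 × 0.731 = 66.37 N·m counterclockwise.
Paint can: 6.29 × 10 = 62.9 N down at 0.165 m → arm 1.275 m, τ = 62.9 × 1.275 = 80.2 N·m counterclockwise.
Toolbox: 10.9 × 10 = 109 N down at 1.61 m → arm 0.17 m, τ = 109 × 0.17 = 18.53 N·m clockwise.
Bag of cement: 38.8 × 10 = 388 N down at 0.906 m → arm 0.534 m, τ = 388 × 0.534 = 207.2 N·m counterclockwise.
Net load moment about support B = 368.1 N·m counterclockwise.
Reaction R at support A is upward at 0 m, arm 1.44 m → moment R × 1.44 clockwise.
Balancing moments: R × 1.44 = 368.1, giving R = 256 N.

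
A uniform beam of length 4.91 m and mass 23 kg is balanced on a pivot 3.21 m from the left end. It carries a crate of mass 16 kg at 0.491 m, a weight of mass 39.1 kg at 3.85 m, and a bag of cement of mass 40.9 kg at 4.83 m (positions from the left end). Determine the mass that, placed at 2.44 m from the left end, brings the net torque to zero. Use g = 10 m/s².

About the pivot (at 3.21 m from the left end):
Beam weight: 23 × 10 = 230 N down at 2.455 m → arm 0.755 m, τ = 230 × 0.755 = 173.7 N·m counterclockwise.
Crate: 16 × 10 = 160 N down at 0.491 m → arm 2.719 m, τ = 160 × 2.719 = 435 N·m counterclockwise.
Weight: 39.1 × 10 = 391 N down at 3.85 m → arm 0.64 m, τ = 391 × 0.64 = 250.2 N·m clockwise.
Bag of cement: 40.9 × 10 = 409 N down at 4.83 m → arm 1.62 m, τ = 409 × 1.62 = 662.6 N·m clockwise.
Net moment of known loads = 304.1 N·m clockwise.
An unknown mass m at 2.44 m has arm 0.77 m; its moment is m·g·0.77 counterclockwise.
Setting net torque to zero: m × 10 × 0.77 = 304.1 → m = 304.1 / (10 × 0.77) = 39.5 kg.

m ≈ 39.5 kg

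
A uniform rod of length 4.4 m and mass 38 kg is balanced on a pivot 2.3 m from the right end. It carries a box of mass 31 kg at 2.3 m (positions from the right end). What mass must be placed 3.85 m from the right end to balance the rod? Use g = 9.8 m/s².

Take moments about the pivot (at 2.3 m from the right end).
Beam weight: 38 × 9.8 = 372.4 N down at 2.2 m → arm 0.1 m, τ = 372.4 × 0.1 = 37.24 N·m clockwise.
Box: acts at the pivot, moment arm 0 → no torque.
Net moment of known loads = 37.24 N·m clockwise.
An unknown mass m at 3.85 m has arm 1.55 m; its moment is m·g·1.55 counterclockwise.
Balancing moments: m × 9.8 × 1.55 = 37.24, giving m = 37.24 / (9.8 × 1.55) = 2.45 kg.

m ≈ 2.45 kg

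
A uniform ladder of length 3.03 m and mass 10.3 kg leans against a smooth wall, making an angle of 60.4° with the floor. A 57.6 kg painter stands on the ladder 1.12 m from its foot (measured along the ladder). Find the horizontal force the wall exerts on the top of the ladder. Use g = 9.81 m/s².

Sum moments about the foot of the ladder (the floor normal and friction both act there and drop out).
Ladder weight 10.3×9.81 = 101 N acts at 1.515 m along the ladder; its horizontal arm is 1.515·cos60.4° = 0.7483 m → τ = 75.58 N·m clockwise.
Painter: 57.6×9.81 = 565.1 N at 1.12 m → arm 0.5532 m → τ = 312.6 N·m clockwise.
Wall normal N acts horizontally at the top; its moment arm is the height L sinθ = 3.03·sin60.4° = 2.635 m, counterclockwise.
Setting net torque to zero: N × 2.635 = 388.2 → N = 147 N.

N_wall ≈ 147 N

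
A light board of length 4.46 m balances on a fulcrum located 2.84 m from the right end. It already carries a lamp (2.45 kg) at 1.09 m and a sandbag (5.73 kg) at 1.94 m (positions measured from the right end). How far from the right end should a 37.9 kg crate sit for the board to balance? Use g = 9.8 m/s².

Choose the fulcrum (at 2.84 m from the right end) as the axis so the support reaction has zero arm there.
Lamp: 2.45 × 9.8 = 24.01 N down at 1.09 m → arm 1.75 m, τ = 24.01 × 1.75 = 42.02 N·m clockwise.
Sandbag: 5.73 × 9.8 = 56.15 N down at 1.94 m → arm 0.9 m, τ = 56.15 × 0.9 = 50.53 N·m clockwise.
Net moment of existing loads = 92.55 N·m clockwise.
The crate weighs 37.9 × 9.8 = 371.4 N and must supply an equal counterclockwise moment, so its lever arm about the fulcrum is 92.55 / 371.4 = 0.249 m.
That puts it at 2.84 + 0.249 = 3.09 m from the right end.

x ≈ 3.09 m from the right end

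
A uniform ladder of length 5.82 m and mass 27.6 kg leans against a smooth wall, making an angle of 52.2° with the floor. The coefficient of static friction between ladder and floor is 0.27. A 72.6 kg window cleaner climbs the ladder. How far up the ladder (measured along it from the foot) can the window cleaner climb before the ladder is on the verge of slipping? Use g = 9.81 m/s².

d ≈ 1.69 m

Take moments about the foot of the ladder.
Ladder weight 27.6×9.81 = 270.8 N acts at 2.91 m along the ladder; its horizontal arm is 2.91·cos52.2° = 1.784 m → τ = 483.1 N·m clockwise.
Window cleaner weight 72.6×9.81 = 712.2 N at distance d → arm d·cos52.2° → τ = 712.2·d·0.6129 clockwise.
Wall normal N at the top has arm L sinθ = 4.599 m counterclockwise, so Στ = 0 gives N·4.599 = 483.1 + 436.5·d.
ΣFy = 0 ⇒ N_floor = 983 N, so the maximum friction is μ_s·N_floor = 0.27×983 = 265.4 N. ΣFx = 0 ⇒ N_wall = f, so at the slipping point N = 265.4 N.
Substituting: 265.4×4.599 = 483.1 + 436.5·d ⇒ d = (1221 − 483.1) / 436.5 = 1.69 m.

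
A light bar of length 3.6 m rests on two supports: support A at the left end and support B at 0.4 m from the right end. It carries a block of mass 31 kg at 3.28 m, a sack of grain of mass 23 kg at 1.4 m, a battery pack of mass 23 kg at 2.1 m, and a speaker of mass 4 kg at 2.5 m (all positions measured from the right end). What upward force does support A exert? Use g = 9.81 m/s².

About support B:
Block: 31 × 9.81 = 304.1 N down at 3.28 m → arm 2.88 m, τ = 304.1 × 2.88 = 875.8 N·m counterclockwise.
Sack of grain: 23 × 9.81 = 225.6 N down at 1.4 m → arm 1 m, τ = 225.6 × 1 = 225.6 N·m counterclockwise.
Battery pack: 23 × 9.81 = 225.6 N down at 2.1 m → arm 1.7 m, τ = 225.6 × 1.7 = 383.5 N·m counterclockwise.
Speaker: 4 × 9.81 = 39.24 N down at 2.5 m → arm 2.1 m, τ = 39.24 × 2.1 = 82.4 N·m counterclockwise.
Net load moment about support B = 1567 N·m counterclockwise.
Reaction R at support A is upward at 3.6 m, arm 3.2 m → moment R × 3.2 clockwise.
For rotational equilibrium, R × 3.2 = 1567, so R = 490 N.

R_A ≈ 490 N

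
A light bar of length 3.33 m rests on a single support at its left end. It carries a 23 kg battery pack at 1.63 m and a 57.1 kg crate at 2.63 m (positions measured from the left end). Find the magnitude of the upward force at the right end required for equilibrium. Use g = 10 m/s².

Taking torques about the left end:
Battery pack: 23 × 10 = 230 N down at 1.63 m → arm 1.63 m, τ = 230 × 1.63 = 374.9 N·m clockwise.
Crate: 57.1 × 10 = 571 N down at 2.63 m → arm 2.63 m, τ = 571 × 2.63 = 1502 N·m clockwise.
Net moment of the loads = 1877 N·m clockwise.
The upward force F acts at the right end, arm 3.33 m, giving F × 3.33 counterclockwise.
For rotational equilibrium, F × 3.33 = 1877, so F = 1877 / 3.33 = 564 N.

F ≈ 564 N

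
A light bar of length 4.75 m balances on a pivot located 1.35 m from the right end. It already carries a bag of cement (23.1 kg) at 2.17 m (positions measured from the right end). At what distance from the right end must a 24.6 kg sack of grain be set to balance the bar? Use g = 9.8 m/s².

x ≈ 0.58 m from the right end

About the pivot (at 1.35 m from the right end):
Bag of cement: 23.1 × 9.8 = 226.4 N down at 2.17 m → arm 0.82 m, τ = 226.4 × 0.82 = 185.6 N·m counterclockwise.
Net moment of existing loads = 185.6 N·m counterclockwise.
The sack of grain weighs 24.6 × 9.8 = 241.1 N and must supply an equal clockwise moment, so its lever arm about the pivot is 185.6 / 241.1 = 0.77 m.
That puts it at 1.35 − 0.77 = 0.58 m from the right end.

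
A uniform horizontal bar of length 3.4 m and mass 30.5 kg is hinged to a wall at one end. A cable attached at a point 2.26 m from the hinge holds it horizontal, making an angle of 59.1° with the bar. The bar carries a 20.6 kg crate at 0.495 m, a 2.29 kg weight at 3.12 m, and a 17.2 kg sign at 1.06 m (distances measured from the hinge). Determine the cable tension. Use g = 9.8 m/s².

Sum moments about the hinge (the unknown hinge reaction has zero arm there).
Beam weight: 30.5 × 9.8 = 298.9 N down at 1.7 m → arm 1.7 m, τ = 298.9 × 1.7 = 508.1 N·m clockwise.
Crate: 20.6 × 9.8 = 201.9 N down at 0.495 m → arm 0.495 m, τ = 201.9 × 0.495 = 99.94 N·m clockwise.
Weight: 2.29 × 9.8 = 22.44 N down at 3.12 m → arm 3.12 m, τ = 22.44 × 3.12 = 70.01 N·m clockwise.
Sign: 17.2 × 9.8 = 168.6 N down at 1.06 m → arm 1.06 m, τ = 168.6 × 1.06 = 178.7 N·m clockwise.
Total clockwise load moment = 856.8 N·m.
The cable tension T acts at 2.26 m; only its component perpendicular to the bar, T sinθ, produces torque. sin 59.1° = 0.8581.
Setting net torque to zero: T × 2.26 × 0.8581 = 856.8 → T = 856.8 / 1.939 = 442 N.

T ≈ 442 N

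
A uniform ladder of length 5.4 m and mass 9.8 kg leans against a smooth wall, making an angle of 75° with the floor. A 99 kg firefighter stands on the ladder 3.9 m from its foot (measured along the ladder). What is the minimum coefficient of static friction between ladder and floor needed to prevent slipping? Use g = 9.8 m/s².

Choose the foot of the ladder as the axis so the floor normal and friction both act there and drop out.
Ladder weight 9.8×9.8 = 96.04 N acts at 2.7 m along the ladder; its horizontal arm is 2.7·cos75° = 0.6988 m → τ = 67.11 N·m clockwise.
Firefighter: 99×9.8 = 970.2 N at 3.9 m → arm 1.009 m → τ = 978.9 N·m clockwise.
Wall normal N acts horizontally at the top; its moment arm is the height L sinθ = 5.4·sin75° = 5.216 m, counterclockwise.
Στ = 0 ⇒ N × 5.216 = 1046 ⇒ N = 200.5 N.
ΣFx = 0 ⇒ f = N_wall = 200.5 N. ΣFy = 0 ⇒ N_floor = 1066 N.
μ_min = f / N_floor = 200.5 / 1066 = 0.188.

μ_min ≈ 0.188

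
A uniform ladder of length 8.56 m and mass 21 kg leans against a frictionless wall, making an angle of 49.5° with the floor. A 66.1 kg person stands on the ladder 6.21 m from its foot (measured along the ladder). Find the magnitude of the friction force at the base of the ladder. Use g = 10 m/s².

f ≈ 499 N

Sum moments about the foot of the ladder (the floor normal and friction both act there and drop out).
Ladder weight 21×10 = 210 N acts at 4.28 m along the ladder; its horizontal arm is 4.28·cos49.5° = 2.78 m → τ = 583.8 N·m clockwise.
Person: 66.1×10 = 661 N at 6.21 m → arm 4.033 m → τ = 2666 N·m clockwise.
Wall normal N acts horizontally at the top; its moment arm is the height L sinθ = 8.56·sin49.5° = 6.509 m, counterclockwise.
Setting net torque to zero: N × 6.509 = 3250 → N = 499 N.
ΣFx = 0: friction at the foot balances the wall's push, so f = N_wall = 499 N.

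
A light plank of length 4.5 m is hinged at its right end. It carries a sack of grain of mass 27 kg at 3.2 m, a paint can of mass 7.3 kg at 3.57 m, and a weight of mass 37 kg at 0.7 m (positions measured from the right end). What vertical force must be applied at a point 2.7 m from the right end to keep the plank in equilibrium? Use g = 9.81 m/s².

Sum moments about the right end (the unknown pivot reaction has zero arm there).
Sack of grain: 27 × 9.81 = 264.9 N down at 3.2 m → arm 3.2 m, τ = 264.9 × 3.2 = 847.7 N·m counterclockwise.
Paint can: 7.3 × 9.81 = 71.61 N down at 3.57 m → arm 3.57 m, τ = 71.61 × 3.57 = 255.6 N·m counterclockwise.
Weight: 37 × 9.81 = 363 N down at 0.7 m → arm 0.7 m, τ = 363 × 0.7 = 254.1 N·m counterclockwise.
Net moment of the loads = 1357 N·m counterclockwise.
The upward force F acts at a point 2.7 m from the right end, arm 2.7 m, giving F × 2.7 clockwise.
Balancing moments: F × 2.7 = 1357, giving F = 1357 / 2.7 = 503 N.

F ≈ 503 N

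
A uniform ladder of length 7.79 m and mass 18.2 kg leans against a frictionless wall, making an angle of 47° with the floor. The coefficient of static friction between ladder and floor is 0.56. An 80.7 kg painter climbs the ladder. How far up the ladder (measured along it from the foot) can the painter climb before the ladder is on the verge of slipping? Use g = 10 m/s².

Take moments about the foot of the ladder.
Ladder weight 18.2×10 = 182 N acts at 3.895 m along the ladder; its horizontal arm is 3.895·cos47° = 2.656 m → τ = 483.4 N·m clockwise.
Painter weight 80.7×10 = 807 N at distance d → arm d·cos47° → τ = 807·d·0.682 clockwise.
Wall normal N at the top has arm L sinθ = 5.697 m counterclockwise, so Στ = 0 gives N·5.697 = 483.4 + 550.4·d.
ΣFy = 0 ⇒ N_floor = 989 N, so the maximum friction is μ_s·N_floor = 0.56×989 = 553.8 N. ΣFx = 0 ⇒ N_wall = f, so at the slipping point N = 553.8 N.
Substituting: 553.8×5.697 = 483.4 + 550.4·d ⇒ d = (3155 − 483.4) / 550.4 = 4.85 m.

d ≈ 4.85 m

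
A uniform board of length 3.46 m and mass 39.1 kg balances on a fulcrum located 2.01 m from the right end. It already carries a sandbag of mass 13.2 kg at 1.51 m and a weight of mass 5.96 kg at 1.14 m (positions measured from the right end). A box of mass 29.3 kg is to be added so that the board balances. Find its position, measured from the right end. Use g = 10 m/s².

x ≈ 2.79 m from the right end

Take moments about the fulcrum (at 2.01 m from the right end).
Beam weight: 39.1 × 10 = 391 N down at 1.73 m → arm 0.28 m, τ = 391 × 0.28 = 109.5 N·m clockwise.
Sandbag: 13.2 × 10 = 132 N down at 1.51 m → arm 0.5 m, τ = 132 × 0.5 = 66 N·m clockwise.
Weight: 5.96 × 10 = 59.6 N down at 1.14 m → arm 0.87 m, τ = 59.6 × 0.87 = 51.85 N·m clockwise.
Net moment of existing loads = 227.3 N·m clockwise.
The box weighs 29.3 × 10 = 293 N and must supply an equal counterclockwise moment, so its lever arm about the fulcrum is 227.3 / 293 = 0.776 m.
That puts it at 2.01 + 0.776 = 2.79 m from the right end.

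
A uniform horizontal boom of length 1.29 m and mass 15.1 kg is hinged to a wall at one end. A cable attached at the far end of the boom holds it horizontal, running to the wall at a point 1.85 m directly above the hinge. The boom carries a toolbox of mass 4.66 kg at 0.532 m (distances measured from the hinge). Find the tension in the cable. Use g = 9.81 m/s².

T ≈ 113 N

Choose the hinge as the axis so the unknown hinge reaction has zero arm there.
Beam weight: 15.1 × 9.81 = 148.1 N down at 0.645 m → arm 0.645 m, τ = 148.1 × 0.645 = 95.52 N·m clockwise.
Toolbox: 4.66 × 9.81 = 45.71 N down at 0.532 m → arm 0.532 m, τ = 45.71 × 0.532 = 24.32 N·m clockwise.
Total clockwise load moment = 119.8 N·m.
The cable tension T acts at 1.29 m; only its component perpendicular to the boom, T sinθ, produces torque. sinθ = h/√(h²+d²) = 1.85/√(1.85²+1.29²) = 0.8203.
Setting net torque to zero: T × 1.29 × 0.8203 = 119.8 → T = 119.8 / 1.058 = 113 N.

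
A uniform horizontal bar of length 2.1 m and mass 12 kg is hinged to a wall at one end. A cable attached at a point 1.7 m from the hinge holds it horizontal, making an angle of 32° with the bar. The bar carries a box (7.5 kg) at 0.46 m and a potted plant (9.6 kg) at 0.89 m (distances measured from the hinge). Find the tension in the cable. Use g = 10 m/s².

Choose the hinge as the axis so the unknown hinge reaction has zero arm there.
Beam weight: 12 × 10 = 120 N down at 1.05 m → arm 1.05 m, τ = 120 × 1.05 = 126 N·m clockwise.
Box: 7.5 × 10 = 75 N down at 0.46 m → arm 0.46 m, τ = 75 × 0.46 = 34.5 N·m clockwise.
Potted plant: 9.6 × 10 = 96 N down at 0.89 m → arm 0.89 m, τ = 96 × 0.89 = 85.44 N·m clockwise.
Total clockwise load moment = 245.9 N·m.
The cable tension T acts at 1.7 m; only its component perpendicular to the bar, T sinθ, produces torque. sin 32° = 0.5299.
Στ = 0 ⇒ T × 1.7 × 0.5299 = 245.9 ⇒ T = 245.9 / 0.9008 = 273 N.

T ≈ 273 N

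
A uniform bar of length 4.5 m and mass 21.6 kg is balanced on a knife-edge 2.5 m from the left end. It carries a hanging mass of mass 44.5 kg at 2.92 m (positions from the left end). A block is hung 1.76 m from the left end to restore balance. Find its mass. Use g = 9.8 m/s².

m ≈ 18 kg

Sum moments about the knife-edge (at 2.5 m from the left end) (the support reaction has zero arm there).
Beam weight: 21.6 × 9.8 = 211.7 N down at 2.25 m → arm 0.25 m, τ = 211.7 × 0.25 = 52.92 N·m counterclockwise.
Hanging mass: 44.5 × 9.8 = 436.1 N down at 2.92 m → arm 0.42 m, τ = 436.1 × 0.42 = 183.2 N·m clockwise.
Net moment of known loads = 130.3 N·m clockwise.
An unknown mass m at 1.76 m has arm 0.74 m; its moment is m·g·0.74 counterclockwise.
Στ = 0 ⇒ m × 9.8 × 0.74 = 130.3 ⇒ m = 130.3 / (9.8 × 0.74) = 18 kg.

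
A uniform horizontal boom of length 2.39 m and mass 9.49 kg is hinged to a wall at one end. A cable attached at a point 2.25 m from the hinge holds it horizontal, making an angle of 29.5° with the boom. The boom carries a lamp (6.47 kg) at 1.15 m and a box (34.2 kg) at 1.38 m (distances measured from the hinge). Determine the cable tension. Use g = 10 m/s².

T ≈ 595 N

Sum moments about the hinge (the unknown hinge reaction has zero arm there).
Beam weight: 9.49 × 10 = 94.9 N down at 1.195 m → arm 1.195 m, τ = 94.9 × 1.195 = 113.4 N·m clockwise.
Lamp: 6.47 × 10 = 64.7 N down at 1.15 m → arm 1.15 m, τ = 64.7 × 1.15 = 74.41 N·m clockwise.
Box: 34.2 × 10 = 342 N down at 1.38 m → arm 1.38 m, τ = 342 × 1.38 = 472 N·m clockwise.
Total clockwise load moment = 659.8 N·m.
The cable tension T acts at 2.25 m; only its component perpendicular to the boom, T sinθ, produces torque. sin 29.5° = 0.4924.
Στ = 0 ⇒ T × 2.25 × 0.4924 = 659.8 ⇒ T = 659.8 / 1.108 = 595 N.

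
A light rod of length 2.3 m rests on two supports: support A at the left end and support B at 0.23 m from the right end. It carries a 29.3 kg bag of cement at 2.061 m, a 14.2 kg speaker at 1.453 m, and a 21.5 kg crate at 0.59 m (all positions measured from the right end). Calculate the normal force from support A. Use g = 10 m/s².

R_A ≈ 380 N

About support B:
Bag of cement: 29.3 × 10 = 293 N down at 2.061 m → arm 1.831 m, τ = 293 × 1.831 = 536.5 N·m counterclockwise.
Speaker: 14.2 × 10 = 142 N down at 1.453 m → arm 1.223 m, τ = 142 × 1.223 = 173.7 N·m counterclockwise.
Crate: 21.5 × 10 = 215 N down at 0.59 m → arm 0.36 m, τ = 215 × 0.36 = 77.4 N·m counterclockwise.
Net load moment about support B = 787.6 N·m counterclockwise.
Reaction R at support A is upward at 2.3 m, arm 2.07 m → moment R × 2.07 clockwise.
Balancing moments: R × 2.07 = 787.6, giving R = 380 N.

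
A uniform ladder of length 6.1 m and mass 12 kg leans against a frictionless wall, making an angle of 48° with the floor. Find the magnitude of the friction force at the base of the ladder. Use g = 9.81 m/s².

f ≈ 53 N

Choose the foot of the ladder as the axis so the floor normal and friction both act there and drop out.
Ladder weight 12×9.81 = 117.7 N acts at 3.05 m along the ladder; its horizontal arm is 3.05·cos48° = 2.041 m → τ = 240.2 N·m clockwise.
Wall normal N acts horizontally at the top; its moment arm is the height L sinθ = 6.1·sin48° = 4.533 m, counterclockwise.
Balancing moments: N × 4.533 = 240.2, giving N = 53 N.
ΣFx = 0: friction at the foot balances the wall's push, so f = N_wall = 53 N.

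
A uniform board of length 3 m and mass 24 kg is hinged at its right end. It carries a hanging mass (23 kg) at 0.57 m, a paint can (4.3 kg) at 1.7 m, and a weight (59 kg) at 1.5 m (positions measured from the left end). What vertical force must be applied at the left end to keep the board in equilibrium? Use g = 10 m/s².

About the right end:
Beam weight: 24 × 10 = 240 N down at 1.5 m → arm 1.5 m, τ = 240 × 1.5 = 360 N·m counterclockwise.
Hanging mass: 23 × 10 = 230 N down at 0.57 m → arm 2.43 m, τ = 230 × 2.43 = 558.9 N·m counterclockwise.
Paint can: 4.3 × 10 = 43 N down at 1.7 m → arm 1.3 m, τ = 43 × 1.3 = 55.9 N·m counterclockwise.
Weight: 59 × 10 = 590 N down at 1.5 m → arm 1.5 m, τ = 590 × 1.5 = 885 N·m counterclockwise.
Net moment of the loads = 1860 N·m counterclockwise.
The upward force F acts at the left end, arm 3 m, giving F × 3 clockwise.
Στ = 0 ⇒ F × 3 = 1860 ⇒ F = 1860 / 3 = 620 N.

F ≈ 620 N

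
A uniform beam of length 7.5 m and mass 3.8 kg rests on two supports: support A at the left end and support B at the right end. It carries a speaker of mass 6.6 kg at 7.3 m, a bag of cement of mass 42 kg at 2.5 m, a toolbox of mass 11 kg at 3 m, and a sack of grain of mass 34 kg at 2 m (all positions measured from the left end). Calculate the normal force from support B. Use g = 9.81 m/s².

Choose support A as the axis so its reaction then has zero moment arm.
Beam weight: 3.8 × 9.81 = 37.28 N down at 3.75 m → arm 3.75 m, τ = 37.28 × 3.75 = 139.8 N·m clockwise.
Speaker: 6.6 × 9.81 = 64.75 N down at 7.3 m → arm 7.3 m, τ = 64.75 × 7.3 = 472.7 N·m clockwise.
Bag of cement: 42 × 9.81 = 412 N down at 2.5 m → arm 2.5 m, τ = 412 × 2.5 = 1030 N·m clockwise.
Toolbox: 11 × 9.81 = 107.9 N down at 3 m → arm 3 m, τ = 107.9 × 3 = 323.7 N·m clockwise.
Sack of grain: 34 × 9.81 = 333.5 N down at 2 m → arm 2 m, τ = 333.5 × 2 = 667 N·m clockwise.
Net load moment about support A = 2633 N·m clockwise.
Reaction R at support B is upward at 7.5 m, arm 7.5 m → moment R × 7.5 counterclockwise.
Balancing moments: R × 7.5 = 2633, giving R = 351 N.

R_B ≈ 351 N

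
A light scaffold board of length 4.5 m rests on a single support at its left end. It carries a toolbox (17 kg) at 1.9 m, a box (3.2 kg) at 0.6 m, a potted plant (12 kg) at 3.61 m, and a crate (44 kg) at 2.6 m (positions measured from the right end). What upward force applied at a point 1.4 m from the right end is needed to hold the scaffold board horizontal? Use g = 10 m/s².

F ≈ 487 N

Taking torques about the left end:
Toolbox: 17 × 10 = 170 N down at 1.9 m → arm 2.6 m, τ = 170 × 2.6 = 442 N·m clockwise.
Box: 3.2 × 10 = 32 N down at 0.6 m → arm 3.9 m, τ = 32 × 3.9 = 124.8 N·m clockwise.
Potted plant: 12 × 10 = 120 N down at 3.61 m → arm 0.89 m, τ = 120 × 0.89 = 106.8 N·m clockwise.
Crate: 44 × 10 = 440 N down at 2.6 m → arm 1.9 m, τ = 440 × 1.9 = 836 N·m clockwise.
Net moment of the loads = 1510 N·m clockwise.
The upward force F acts at a point 1.4 m from the right end, arm 3.1 m, giving F × 3.1 counterclockwise.
Balancing moments: F × 3.1 = 1510, giving F = 1510 / 3.1 = 487 N.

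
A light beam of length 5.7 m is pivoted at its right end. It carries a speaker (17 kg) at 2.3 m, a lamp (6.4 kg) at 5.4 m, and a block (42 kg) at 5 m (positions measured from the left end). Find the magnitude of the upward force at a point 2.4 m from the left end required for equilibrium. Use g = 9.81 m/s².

About the right end:
Speaker: 17 × 9.81 = 166.8 N down at 2.3 m → arm 3.4 m, τ = 166.8 × 3.4 = 567.1 N·m counterclockwise.
Lamp: 6.4 × 9.81 = 62.78 N down at 5.4 m → arm 0.3 m, τ = 62.78 × 0.3 = 18.83 N·m counterclockwise.
Block: 42 × 9.81 = 412 N down at 5 m → arm 0.7 m, τ = 412 × 0.7 = 288.4 N·m counterclockwise.
Net moment of the loads = 874.3 N·m counterclockwise.
The upward force F acts at a point 2.4 m from the left end, arm 3.3 m, giving F × 3.3 clockwise.
Setting net torque to zero: F × 3.3 = 874.3 → F = 874.3 / 3.3 = 265 N.

F ≈ 265 N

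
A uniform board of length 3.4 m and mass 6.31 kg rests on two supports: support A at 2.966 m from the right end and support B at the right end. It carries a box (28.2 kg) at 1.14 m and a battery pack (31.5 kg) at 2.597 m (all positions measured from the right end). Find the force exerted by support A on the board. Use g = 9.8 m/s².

Take moments about support B.
Beam weight: 6.31 × 9.8 = 61.84 N down at 1.7 m → arm 1.7 m, τ = 61.84 × 1.7 = 105.1 N·m counterclockwise.
Box: 28.2 × 9.8 = 276.4 N down at 1.14 m → arm 1.14 m, τ = 276.4 × 1.14 = 315.1 N·m counterclockwise.
Battery pack: 31.5 × 9.8 = 308.7 N down at 2.597 m → arm 2.597 m, τ = 308.7 × 2.597 = 801.7 N·m counterclockwise.
Net load moment about support B = 1222 N·m counterclockwise.
Reaction R at support A is upward at 2.966 m, arm 2.966 m → moment R × 2.966 clockwise.
Setting net torque to zero: R × 2.966 = 1222 → R = 412 N.

R_A ≈ 412 N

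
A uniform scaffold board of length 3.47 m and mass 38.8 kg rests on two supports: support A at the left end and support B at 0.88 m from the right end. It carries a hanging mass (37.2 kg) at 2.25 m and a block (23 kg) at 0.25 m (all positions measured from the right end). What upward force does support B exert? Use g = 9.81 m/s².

Choose support A as the axis so its reaction then has zero moment arm.
Beam weight: 38.8 × 9.81 = 380.6 N down at 1.735 m → arm 1.735 m, τ = 380.6 × 1.735 = 660.3 N·m clockwise.
Hanging mass: 37.2 × 9.81 = 364.9 N down at 2.25 m → arm 1.22 m, τ = 364.9 × 1.22 = 445.2 N·m clockwise.
Block: 23 × 9.81 = 225.6 N down at 0.25 m → arm 3.22 m, τ = 225.6 × 3.22 = 726.4 N·m clockwise.
Net load moment about support A = 1832 N·m clockwise.
Reaction R at support B is upward at 0.88 m, arm 2.59 m → moment R × 2.59 counterclockwise.
Στ = 0 ⇒ R × 2.59 = 1832 ⇒ R = 707 N.

R_B ≈ 707 N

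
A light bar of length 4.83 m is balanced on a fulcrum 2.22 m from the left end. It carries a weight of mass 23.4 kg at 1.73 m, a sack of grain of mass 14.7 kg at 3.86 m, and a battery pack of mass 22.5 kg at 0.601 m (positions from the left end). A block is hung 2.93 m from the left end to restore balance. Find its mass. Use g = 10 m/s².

About the fulcrum (at 2.22 m from the left end):
Weight: 23.4 × 10 = 234 N down at 1.73 m → arm 0.49 m, τ = 234 × 0.49 = 114.7 N·m counterclockwise.
Sack of grain: 14.7 × 10 = 147 N down at 3.86 m → arm 1.64 m, τ = 147 × 1.64 = 241.1 N·m clockwise.
Battery pack: 22.5 × 10 = 225 N down at 0.601 m → arm 1.619 m, τ = 225 × 1.619 = 364.3 N·m counterclockwise.
Net moment of known loads = 237.9 N·m counterclockwise.
An unknown mass m at 2.93 m has arm 0.71 m; its moment is m·g·0.71 clockwise.
For rotational equilibrium, m × 10 × 0.71 = 237.9, so m = 237.9 / (10 × 0.71) = 33.5 kg.

m ≈ 33.5 kg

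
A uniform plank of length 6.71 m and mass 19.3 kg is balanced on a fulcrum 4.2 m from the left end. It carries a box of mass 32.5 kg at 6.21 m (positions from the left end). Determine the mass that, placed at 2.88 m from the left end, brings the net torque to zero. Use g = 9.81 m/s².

m ≈ 37.1 kg

About the fulcrum (at 4.2 m from the left end):
Beam weight: 19.3 × 9.81 = 189.3 N down at 3.355 m → arm 0.845 m, τ = 189.3 × 0.845 = 160 N·m counterclockwise.
Box: 32.5 × 9.81 = 318.8 N down at 6.21 m → arm 2.01 m, τ = 318.8 × 2.01 = 640.8 N·m clockwise.
Net moment of known loads = 480.8 N·m clockwise.
An unknown mass m at 2.88 m has arm 1.32 m; its moment is m·g·1.32 counterclockwise.
Στ = 0 ⇒ m × 9.81 × 1.32 = 480.8 ⇒ m = 480.8 / (9.81 × 1.32) = 37.1 kg.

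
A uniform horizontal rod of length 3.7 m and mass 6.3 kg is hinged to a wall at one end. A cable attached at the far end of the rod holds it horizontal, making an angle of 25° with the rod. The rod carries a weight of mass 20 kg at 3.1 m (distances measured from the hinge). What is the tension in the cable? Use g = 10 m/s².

T ≈ 471 N

About the hinge:
Beam weight: 6.3 × 10 = 63 N down at 1.85 m → arm 1.85 m, τ = 63 × 1.85 = 116.6 N·m clockwise.
Weight: 20 × 10 = 200 N down at 3.1 m → arm 3.1 m, τ = 200 × 3.1 = 620 N·m clockwise.
Total clockwise load moment = 736.6 N·m.
The cable tension T acts at 3.7 m; only its component perpendicular to the rod, T sinθ, produces torque. sin 25° = 0.4226.
Setting net torque to zero: T × 3.7 × 0.4226 = 736.6 → T = 736.6 / 1.564 = 471 N.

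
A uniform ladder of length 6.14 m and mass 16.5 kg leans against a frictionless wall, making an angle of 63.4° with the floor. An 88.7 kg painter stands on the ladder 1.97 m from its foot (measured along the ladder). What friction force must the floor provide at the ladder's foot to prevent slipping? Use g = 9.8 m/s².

f ≈ 180 N

Sum moments about the foot of the ladder (the floor normal and friction both act there and drop out).
Ladder weight 16.5×9.8 = 161.7 N acts at 3.07 m along the ladder; its horizontal arm is 3.07·cos63.4° = 1.375 m → τ = 222.3 N·m clockwise.
Painter: 88.7×9.8 = 869.3 N at 1.97 m → arm 0.8821 m → τ = 766.8 N·m clockwise.
Wall normal N acts horizontally at the top; its moment arm is the height L sinθ = 6.14·sin63.4° = 5.49 m, counterclockwise.
Balancing moments: N × 5.49 = 989.1, giving N = 180 N.
ΣFx = 0: friction at the foot balances the wall's push, so f = N_wall = 180 N.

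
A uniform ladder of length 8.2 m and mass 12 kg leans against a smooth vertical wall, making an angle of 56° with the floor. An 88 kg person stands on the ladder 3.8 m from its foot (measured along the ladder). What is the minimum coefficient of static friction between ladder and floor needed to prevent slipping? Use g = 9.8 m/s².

Sum moments about the foot of the ladder (the floor normal and friction both act there and drop out).
Ladder weight 12×9.8 = 117.6 N acts at 4.1 m along the ladder; its horizontal arm is 4.1·cos56° = 2.293 m → τ = 269.7 N·m clockwise.
Person: 88×9.8 = 862.4 N at 3.8 m → arm 2.125 m → τ = 1833 N·m clockwise.
Wall normal N acts horizontally at the top; its moment arm is the height L sinθ = 8.2·sin56° = 6.798 m, counterclockwise.
Στ = 0 ⇒ N × 6.798 = 2103 ⇒ N = 309.4 N.
ΣFx = 0 ⇒ f = N_wall = 309.4 N. ΣFy = 0 ⇒ N_floor = 980 N.
μ_min = f / N_floor = 309.4 / 980 = 0.316.

μ_min ≈ 0.316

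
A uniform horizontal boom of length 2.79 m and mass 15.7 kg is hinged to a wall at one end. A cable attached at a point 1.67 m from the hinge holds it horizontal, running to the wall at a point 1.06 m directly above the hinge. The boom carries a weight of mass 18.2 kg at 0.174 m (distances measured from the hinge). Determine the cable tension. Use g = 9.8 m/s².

About the hinge:
Beam weight: 15.7 × 9.8 = 153.9 N down at 1.395 m → arm 1.395 m, τ = 153.9 × 1.395 = 214.7 N·m clockwise.
Weight: 18.2 × 9.8 = 178.4 N down at 0.174 m → arm 0.174 m, τ = 178.4 × 0.174 = 31.04 N·m clockwise.
Total clockwise load moment = 245.7 N·m.
The cable tension T acts at 1.67 m; only its component perpendicular to the boom, T sinθ, produces torque. sinθ = h/√(h²+d²) = 1.06/√(1.06²+1.67²) = 0.5359.
Balancing moments: T × 1.67 × 0.5359 = 245.7, giving T = 245.7 / 0.895 = 275 N.

T ≈ 275 N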